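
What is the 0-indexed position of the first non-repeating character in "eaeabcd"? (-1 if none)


Input: eaeabcd
Character frequencies:
  'a': 2
  'b': 1
  'c': 1
  'd': 1
  'e': 2
Scanning left to right for freq == 1:
  Position 0 ('e'): freq=2, skip
  Position 1 ('a'): freq=2, skip
  Position 2 ('e'): freq=2, skip
  Position 3 ('a'): freq=2, skip
  Position 4 ('b'): unique! => answer = 4

4


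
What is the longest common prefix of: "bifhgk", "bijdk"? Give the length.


Words: bifhgk, bijdk
  Position 0: all 'b' => match
  Position 1: all 'i' => match
  Position 2: ('f', 'j') => mismatch, stop
LCP = "bi" (length 2)

2


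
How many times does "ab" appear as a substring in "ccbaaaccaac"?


Searching for "ab" in "ccbaaaccaac"
Scanning each position:
  Position 0: "cc" => no
  Position 1: "cb" => no
  Position 2: "ba" => no
  Position 3: "aa" => no
  Position 4: "aa" => no
  Position 5: "ac" => no
  Position 6: "cc" => no
  Position 7: "ca" => no
  Position 8: "aa" => no
  Position 9: "ac" => no
Total occurrences: 0

0


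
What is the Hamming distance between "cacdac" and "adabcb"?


Comparing "cacdac" and "adabcb" position by position:
  Position 0: 'c' vs 'a' => differ
  Position 1: 'a' vs 'd' => differ
  Position 2: 'c' vs 'a' => differ
  Position 3: 'd' vs 'b' => differ
  Position 4: 'a' vs 'c' => differ
  Position 5: 'c' vs 'b' => differ
Total differences (Hamming distance): 6

6


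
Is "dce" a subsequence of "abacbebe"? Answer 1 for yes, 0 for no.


Check if "dce" is a subsequence of "abacbebe"
Greedy scan:
  Position 0 ('a'): no match needed
  Position 1 ('b'): no match needed
  Position 2 ('a'): no match needed
  Position 3 ('c'): no match needed
  Position 4 ('b'): no match needed
  Position 5 ('e'): no match needed
  Position 6 ('b'): no match needed
  Position 7 ('e'): no match needed
Only matched 0/3 characters => not a subsequence

0


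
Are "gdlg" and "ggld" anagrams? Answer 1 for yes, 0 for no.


Strings: "gdlg", "ggld"
Sorted first:  dggl
Sorted second: dggl
Sorted forms match => anagrams

1


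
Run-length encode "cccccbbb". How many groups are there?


Input: cccccbbb
Scanning for consecutive runs:
  Group 1: 'c' x 5 (positions 0-4)
  Group 2: 'b' x 3 (positions 5-7)
Total groups: 2

2


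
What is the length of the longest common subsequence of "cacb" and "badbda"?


LCS of "cacb" and "badbda"
DP table:
           b    a    d    b    d    a
      0    0    0    0    0    0    0
  c   0    0    0    0    0    0    0
  a   0    0    1    1    1    1    1
  c   0    0    1    1    1    1    1
  b   0    1    1    1    2    2    2
LCS length = dp[4][6] = 2

2


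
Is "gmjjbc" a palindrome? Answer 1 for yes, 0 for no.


Input: gmjjbc
Reversed: cbjjmg
  Compare pos 0 ('g') with pos 5 ('c'): MISMATCH
  Compare pos 1 ('m') with pos 4 ('b'): MISMATCH
  Compare pos 2 ('j') with pos 3 ('j'): match
Result: not a palindrome

0


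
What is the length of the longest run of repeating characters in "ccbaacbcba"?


Input: "ccbaacbcba"
Scanning for longest run:
  Position 1 ('c'): continues run of 'c', length=2
  Position 2 ('b'): new char, reset run to 1
  Position 3 ('a'): new char, reset run to 1
  Position 4 ('a'): continues run of 'a', length=2
  Position 5 ('c'): new char, reset run to 1
  Position 6 ('b'): new char, reset run to 1
  Position 7 ('c'): new char, reset run to 1
  Position 8 ('b'): new char, reset run to 1
  Position 9 ('a'): new char, reset run to 1
Longest run: 'c' with length 2

2


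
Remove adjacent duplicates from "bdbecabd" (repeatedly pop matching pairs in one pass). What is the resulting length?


Input: bdbecabd
Stack-based adjacent duplicate removal:
  Read 'b': push. Stack: b
  Read 'd': push. Stack: bd
  Read 'b': push. Stack: bdb
  Read 'e': push. Stack: bdbe
  Read 'c': push. Stack: bdbec
  Read 'a': push. Stack: bdbeca
  Read 'b': push. Stack: bdbecab
  Read 'd': push. Stack: bdbecabd
Final stack: "bdbecabd" (length 8)

8


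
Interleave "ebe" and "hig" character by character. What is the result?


Interleaving "ebe" and "hig":
  Position 0: 'e' from first, 'h' from second => "eh"
  Position 1: 'b' from first, 'i' from second => "bi"
  Position 2: 'e' from first, 'g' from second => "eg"
Result: ehbieg

ehbieg


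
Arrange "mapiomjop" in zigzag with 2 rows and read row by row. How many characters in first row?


Zigzag "mapiomjop" into 2 rows:
Placing characters:
  'm' => row 0
  'a' => row 1
  'p' => row 0
  'i' => row 1
  'o' => row 0
  'm' => row 1
  'j' => row 0
  'o' => row 1
  'p' => row 0
Rows:
  Row 0: "mpojp"
  Row 1: "aimo"
First row length: 5

5


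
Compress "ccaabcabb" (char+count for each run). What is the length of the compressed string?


Input: ccaabcabb
Runs:
  'c' x 2 => "c2"
  'a' x 2 => "a2"
  'b' x 1 => "b1"
  'c' x 1 => "c1"
  'a' x 1 => "a1"
  'b' x 2 => "b2"
Compressed: "c2a2b1c1a1b2"
Compressed length: 12

12


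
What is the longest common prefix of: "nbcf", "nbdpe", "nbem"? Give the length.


Words: nbcf, nbdpe, nbem
  Position 0: all 'n' => match
  Position 1: all 'b' => match
  Position 2: ('c', 'd', 'e') => mismatch, stop
LCP = "nb" (length 2)

2


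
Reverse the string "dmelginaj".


Input: dmelginaj
Reading characters right to left:
  Position 8: 'j'
  Position 7: 'a'
  Position 6: 'n'
  Position 5: 'i'
  Position 4: 'g'
  Position 3: 'l'
  Position 2: 'e'
  Position 1: 'm'
  Position 0: 'd'
Reversed: janiglemd

janiglemd


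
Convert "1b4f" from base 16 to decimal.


Input: "1b4f" in base 16
Positional expansion:
  Digit '1' (value 1) x 16^3 = 4096
  Digit 'b' (value 11) x 16^2 = 2816
  Digit '4' (value 4) x 16^1 = 64
  Digit 'f' (value 15) x 16^0 = 15
Sum = 6991

6991


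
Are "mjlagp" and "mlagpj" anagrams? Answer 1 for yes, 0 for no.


Strings: "mjlagp", "mlagpj"
Sorted first:  agjlmp
Sorted second: agjlmp
Sorted forms match => anagrams

1


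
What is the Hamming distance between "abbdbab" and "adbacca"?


Comparing "abbdbab" and "adbacca" position by position:
  Position 0: 'a' vs 'a' => same
  Position 1: 'b' vs 'd' => differ
  Position 2: 'b' vs 'b' => same
  Position 3: 'd' vs 'a' => differ
  Position 4: 'b' vs 'c' => differ
  Position 5: 'a' vs 'c' => differ
  Position 6: 'b' vs 'a' => differ
Total differences (Hamming distance): 5

5


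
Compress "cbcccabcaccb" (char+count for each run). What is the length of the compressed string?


Input: cbcccabcaccb
Runs:
  'c' x 1 => "c1"
  'b' x 1 => "b1"
  'c' x 3 => "c3"
  'a' x 1 => "a1"
  'b' x 1 => "b1"
  'c' x 1 => "c1"
  'a' x 1 => "a1"
  'c' x 2 => "c2"
  'b' x 1 => "b1"
Compressed: "c1b1c3a1b1c1a1c2b1"
Compressed length: 18

18


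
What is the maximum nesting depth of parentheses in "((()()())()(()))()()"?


Input: "((()()())()(()))()()"
Tracking depth:
  Position 0 '(': depth becomes 1
  Position 1 '(': depth becomes 2
  Position 2 '(': depth becomes 3
  Position 3 ')': depth becomes 2
  Position 4 '(': depth becomes 3
  Position 5 ')': depth becomes 2
  Position 6 '(': depth becomes 3
  Position 7 ')': depth becomes 2
  Position 8 ')': depth becomes 1
  Position 9 '(': depth becomes 2
  Position 10 ')': depth becomes 1
  Position 11 '(': depth becomes 2
  Position 12 '(': depth becomes 3
  Position 13 ')': depth becomes 2
  Position 14 ')': depth becomes 1
  Position 15 ')': depth becomes 0
  Position 16 '(': depth becomes 1
  Position 17 ')': depth becomes 0
  Position 18 '(': depth becomes 1
  Position 19 ')': depth becomes 0
Maximum depth reached: 3

3


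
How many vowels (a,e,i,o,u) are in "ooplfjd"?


Input: ooplfjd
Checking each character:
  'o' at position 0: vowel (running total: 1)
  'o' at position 1: vowel (running total: 2)
  'p' at position 2: consonant
  'l' at position 3: consonant
  'f' at position 4: consonant
  'j' at position 5: consonant
  'd' at position 6: consonant
Total vowels: 2

2


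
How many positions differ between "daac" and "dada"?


Comparing "daac" and "dada" position by position:
  Position 0: 'd' vs 'd' => same
  Position 1: 'a' vs 'a' => same
  Position 2: 'a' vs 'd' => DIFFER
  Position 3: 'c' vs 'a' => DIFFER
Positions that differ: 2

2


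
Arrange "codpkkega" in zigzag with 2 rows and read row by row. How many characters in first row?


Zigzag "codpkkega" into 2 rows:
Placing characters:
  'c' => row 0
  'o' => row 1
  'd' => row 0
  'p' => row 1
  'k' => row 0
  'k' => row 1
  'e' => row 0
  'g' => row 1
  'a' => row 0
Rows:
  Row 0: "cdkea"
  Row 1: "opkg"
First row length: 5

5


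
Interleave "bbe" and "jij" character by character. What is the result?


Interleaving "bbe" and "jij":
  Position 0: 'b' from first, 'j' from second => "bj"
  Position 1: 'b' from first, 'i' from second => "bi"
  Position 2: 'e' from first, 'j' from second => "ej"
Result: bjbiej

bjbiej


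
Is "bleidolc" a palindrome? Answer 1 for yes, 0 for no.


Input: bleidolc
Reversed: clodielb
  Compare pos 0 ('b') with pos 7 ('c'): MISMATCH
  Compare pos 1 ('l') with pos 6 ('l'): match
  Compare pos 2 ('e') with pos 5 ('o'): MISMATCH
  Compare pos 3 ('i') with pos 4 ('d'): MISMATCH
Result: not a palindrome

0


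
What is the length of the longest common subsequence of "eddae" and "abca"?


LCS of "eddae" and "abca"
DP table:
           a    b    c    a
      0    0    0    0    0
  e   0    0    0    0    0
  d   0    0    0    0    0
  d   0    0    0    0    0
  a   0    1    1    1    1
  e   0    1    1    1    1
LCS length = dp[5][4] = 1

1


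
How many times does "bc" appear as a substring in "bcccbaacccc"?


Searching for "bc" in "bcccbaacccc"
Scanning each position:
  Position 0: "bc" => MATCH
  Position 1: "cc" => no
  Position 2: "cc" => no
  Position 3: "cb" => no
  Position 4: "ba" => no
  Position 5: "aa" => no
  Position 6: "ac" => no
  Position 7: "cc" => no
  Position 8: "cc" => no
  Position 9: "cc" => no
Total occurrences: 1

1


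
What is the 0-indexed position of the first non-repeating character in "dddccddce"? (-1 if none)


Input: dddccddce
Character frequencies:
  'c': 3
  'd': 5
  'e': 1
Scanning left to right for freq == 1:
  Position 0 ('d'): freq=5, skip
  Position 1 ('d'): freq=5, skip
  Position 2 ('d'): freq=5, skip
  Position 3 ('c'): freq=3, skip
  Position 4 ('c'): freq=3, skip
  Position 5 ('d'): freq=5, skip
  Position 6 ('d'): freq=5, skip
  Position 7 ('c'): freq=3, skip
  Position 8 ('e'): unique! => answer = 8

8


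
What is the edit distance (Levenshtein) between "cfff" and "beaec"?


Computing edit distance: "cfff" -> "beaec"
DP table:
           b    e    a    e    c
      0    1    2    3    4    5
  c   1    1    2    3    4    4
  f   2    2    2    3    4    5
  f   3    3    3    3    4    5
  f   4    4    4    4    4    5
Edit distance = dp[4][5] = 5

5


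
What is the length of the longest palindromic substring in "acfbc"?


Input: "acfbc"
Checking substrings for palindromes:
  No multi-char palindromic substrings found
Longest palindromic substring: "a" with length 1

1


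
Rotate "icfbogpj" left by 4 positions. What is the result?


Input: "icfbogpj", rotate left by 4
First 4 characters: "icfb"
Remaining characters: "ogpj"
Concatenate remaining + first: "ogpj" + "icfb" = "ogpjicfb"

ogpjicfb


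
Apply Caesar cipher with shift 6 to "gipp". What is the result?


Caesar cipher: shift "gipp" by 6
  'g' (pos 6) + 6 = pos 12 = 'm'
  'i' (pos 8) + 6 = pos 14 = 'o'
  'p' (pos 15) + 6 = pos 21 = 'v'
  'p' (pos 15) + 6 = pos 21 = 'v'
Result: movv

movv


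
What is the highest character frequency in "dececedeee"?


Input: dececedeee
Character counts:
  'c': 2
  'd': 2
  'e': 6
Maximum frequency: 6

6


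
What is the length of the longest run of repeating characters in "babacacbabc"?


Input: "babacacbabc"
Scanning for longest run:
  Position 1 ('a'): new char, reset run to 1
  Position 2 ('b'): new char, reset run to 1
  Position 3 ('a'): new char, reset run to 1
  Position 4 ('c'): new char, reset run to 1
  Position 5 ('a'): new char, reset run to 1
  Position 6 ('c'): new char, reset run to 1
  Position 7 ('b'): new char, reset run to 1
  Position 8 ('a'): new char, reset run to 1
  Position 9 ('b'): new char, reset run to 1
  Position 10 ('c'): new char, reset run to 1
Longest run: 'b' with length 1

1


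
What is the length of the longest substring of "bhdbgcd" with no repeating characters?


Input: "bhdbgcd"
Sliding window (track last position of each char):
  Position 0 ('b'): window [0,0] length 1 -- new best
  Position 1 ('h'): window [0,1] length 2 -- new best
  Position 2 ('d'): window [0,2] length 3 -- new best
  Position 3 ('b'): repeat (last at 0), move window start to 1
  Position 3 ('b'): window [1,3] length 3
  Position 4 ('g'): window [1,4] length 4 -- new best
  Position 5 ('c'): window [1,5] length 5 -- new best
  Position 6 ('d'): repeat (last at 2), move window start to 3
  Position 6 ('d'): window [3,6] length 4
Longest substring with no repeats: "hdbgc" with length 5

5


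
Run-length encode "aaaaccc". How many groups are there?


Input: aaaaccc
Scanning for consecutive runs:
  Group 1: 'a' x 4 (positions 0-3)
  Group 2: 'c' x 3 (positions 4-6)
Total groups: 2

2


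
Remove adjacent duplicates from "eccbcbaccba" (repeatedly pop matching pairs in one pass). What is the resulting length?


Input: eccbcbaccba
Stack-based adjacent duplicate removal:
  Read 'e': push. Stack: e
  Read 'c': push. Stack: ec
  Read 'c': matches stack top 'c' => pop. Stack: e
  Read 'b': push. Stack: eb
  Read 'c': push. Stack: ebc
  Read 'b': push. Stack: ebcb
  Read 'a': push. Stack: ebcba
  Read 'c': push. Stack: ebcbac
  Read 'c': matches stack top 'c' => pop. Stack: ebcba
  Read 'b': push. Stack: ebcbab
  Read 'a': push. Stack: ebcbaba
Final stack: "ebcbaba" (length 7)

7


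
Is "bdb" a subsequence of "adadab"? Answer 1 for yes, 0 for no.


Check if "bdb" is a subsequence of "adadab"
Greedy scan:
  Position 0 ('a'): no match needed
  Position 1 ('d'): no match needed
  Position 2 ('a'): no match needed
  Position 3 ('d'): no match needed
  Position 4 ('a'): no match needed
  Position 5 ('b'): matches sub[0] = 'b'
Only matched 1/3 characters => not a subsequence

0


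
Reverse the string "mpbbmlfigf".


Input: mpbbmlfigf
Reading characters right to left:
  Position 9: 'f'
  Position 8: 'g'
  Position 7: 'i'
  Position 6: 'f'
  Position 5: 'l'
  Position 4: 'm'
  Position 3: 'b'
  Position 2: 'b'
  Position 1: 'p'
  Position 0: 'm'
Reversed: fgiflmbbpm

fgiflmbbpm


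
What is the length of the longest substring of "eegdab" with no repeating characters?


Input: "eegdab"
Sliding window (track last position of each char):
  Position 0 ('e'): window [0,0] length 1 -- new best
  Position 1 ('e'): repeat (last at 0), move window start to 1
  Position 1 ('e'): window [1,1] length 1
  Position 2 ('g'): window [1,2] length 2 -- new best
  Position 3 ('d'): window [1,3] length 3 -- new best
  Position 4 ('a'): window [1,4] length 4 -- new best
  Position 5 ('b'): window [1,5] length 5 -- new best
Longest substring with no repeats: "egdab" with length 5

5


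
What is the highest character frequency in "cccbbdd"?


Input: cccbbdd
Character counts:
  'b': 2
  'c': 3
  'd': 2
Maximum frequency: 3

3


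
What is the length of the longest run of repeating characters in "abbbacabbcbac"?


Input: "abbbacabbcbac"
Scanning for longest run:
  Position 1 ('b'): new char, reset run to 1
  Position 2 ('b'): continues run of 'b', length=2
  Position 3 ('b'): continues run of 'b', length=3
  Position 4 ('a'): new char, reset run to 1
  Position 5 ('c'): new char, reset run to 1
  Position 6 ('a'): new char, reset run to 1
  Position 7 ('b'): new char, reset run to 1
  Position 8 ('b'): continues run of 'b', length=2
  Position 9 ('c'): new char, reset run to 1
  Position 10 ('b'): new char, reset run to 1
  Position 11 ('a'): new char, reset run to 1
  Position 12 ('c'): new char, reset run to 1
Longest run: 'b' with length 3

3


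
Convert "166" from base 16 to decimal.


Input: "166" in base 16
Positional expansion:
  Digit '1' (value 1) x 16^2 = 256
  Digit '6' (value 6) x 16^1 = 96
  Digit '6' (value 6) x 16^0 = 6
Sum = 358

358


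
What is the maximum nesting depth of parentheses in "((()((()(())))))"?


Input: "((()((()(())))))"
Tracking depth:
  Position 0 '(': depth becomes 1
  Position 1 '(': depth becomes 2
  Position 2 '(': depth becomes 3
  Position 3 ')': depth becomes 2
  Position 4 '(': depth becomes 3
  Position 5 '(': depth becomes 4
  Position 6 '(': depth becomes 5
  Position 7 ')': depth becomes 4
  Position 8 '(': depth becomes 5
  Position 9 '(': depth becomes 6
  Position 10 ')': depth becomes 5
  Position 11 ')': depth becomes 4
  Position 12 ')': depth becomes 3
  Position 13 ')': depth becomes 2
  Position 14 ')': depth becomes 1
  Position 15 ')': depth becomes 0
Maximum depth reached: 6

6


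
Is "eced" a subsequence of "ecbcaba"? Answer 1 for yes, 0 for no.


Check if "eced" is a subsequence of "ecbcaba"
Greedy scan:
  Position 0 ('e'): matches sub[0] = 'e'
  Position 1 ('c'): matches sub[1] = 'c'
  Position 2 ('b'): no match needed
  Position 3 ('c'): no match needed
  Position 4 ('a'): no match needed
  Position 5 ('b'): no match needed
  Position 6 ('a'): no match needed
Only matched 2/4 characters => not a subsequence

0


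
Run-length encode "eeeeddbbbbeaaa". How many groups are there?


Input: eeeeddbbbbeaaa
Scanning for consecutive runs:
  Group 1: 'e' x 4 (positions 0-3)
  Group 2: 'd' x 2 (positions 4-5)
  Group 3: 'b' x 4 (positions 6-9)
  Group 4: 'e' x 1 (positions 10-10)
  Group 5: 'a' x 3 (positions 11-13)
Total groups: 5

5


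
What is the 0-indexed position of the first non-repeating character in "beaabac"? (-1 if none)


Input: beaabac
Character frequencies:
  'a': 3
  'b': 2
  'c': 1
  'e': 1
Scanning left to right for freq == 1:
  Position 0 ('b'): freq=2, skip
  Position 1 ('e'): unique! => answer = 1

1


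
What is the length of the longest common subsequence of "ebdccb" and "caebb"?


LCS of "ebdccb" and "caebb"
DP table:
           c    a    e    b    b
      0    0    0    0    0    0
  e   0    0    0    1    1    1
  b   0    0    0    1    2    2
  d   0    0    0    1    2    2
  c   0    1    1    1    2    2
  c   0    1    1    1    2    2
  b   0    1    1    1    2    3
LCS length = dp[6][5] = 3

3


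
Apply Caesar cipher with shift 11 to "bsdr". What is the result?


Caesar cipher: shift "bsdr" by 11
  'b' (pos 1) + 11 = pos 12 = 'm'
  's' (pos 18) + 11 = pos 3 = 'd'
  'd' (pos 3) + 11 = pos 14 = 'o'
  'r' (pos 17) + 11 = pos 2 = 'c'
Result: mdoc

mdoc


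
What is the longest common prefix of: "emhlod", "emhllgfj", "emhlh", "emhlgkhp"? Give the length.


Words: emhlod, emhllgfj, emhlh, emhlgkhp
  Position 0: all 'e' => match
  Position 1: all 'm' => match
  Position 2: all 'h' => match
  Position 3: all 'l' => match
  Position 4: ('o', 'l', 'h', 'g') => mismatch, stop
LCP = "emhl" (length 4)

4


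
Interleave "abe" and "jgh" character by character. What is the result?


Interleaving "abe" and "jgh":
  Position 0: 'a' from first, 'j' from second => "aj"
  Position 1: 'b' from first, 'g' from second => "bg"
  Position 2: 'e' from first, 'h' from second => "eh"
Result: ajbgeh

ajbgeh


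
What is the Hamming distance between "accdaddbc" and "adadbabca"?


Comparing "accdaddbc" and "adadbabca" position by position:
  Position 0: 'a' vs 'a' => same
  Position 1: 'c' vs 'd' => differ
  Position 2: 'c' vs 'a' => differ
  Position 3: 'd' vs 'd' => same
  Position 4: 'a' vs 'b' => differ
  Position 5: 'd' vs 'a' => differ
  Position 6: 'd' vs 'b' => differ
  Position 7: 'b' vs 'c' => differ
  Position 8: 'c' vs 'a' => differ
Total differences (Hamming distance): 7

7


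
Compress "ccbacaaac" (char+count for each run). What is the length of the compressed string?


Input: ccbacaaac
Runs:
  'c' x 2 => "c2"
  'b' x 1 => "b1"
  'a' x 1 => "a1"
  'c' x 1 => "c1"
  'a' x 3 => "a3"
  'c' x 1 => "c1"
Compressed: "c2b1a1c1a3c1"
Compressed length: 12

12


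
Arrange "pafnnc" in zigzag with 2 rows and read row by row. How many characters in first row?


Zigzag "pafnnc" into 2 rows:
Placing characters:
  'p' => row 0
  'a' => row 1
  'f' => row 0
  'n' => row 1
  'n' => row 0
  'c' => row 1
Rows:
  Row 0: "pfn"
  Row 1: "anc"
First row length: 3

3


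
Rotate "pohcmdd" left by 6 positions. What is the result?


Input: "pohcmdd", rotate left by 6
First 6 characters: "pohcmd"
Remaining characters: "d"
Concatenate remaining + first: "d" + "pohcmd" = "dpohcmd"

dpohcmd


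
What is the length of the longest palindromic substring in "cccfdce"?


Input: "cccfdce"
Checking substrings for palindromes:
  [0:3] "ccc" (len 3) => palindrome
  [0:2] "cc" (len 2) => palindrome
  [1:3] "cc" (len 2) => palindrome
Longest palindromic substring: "ccc" with length 3

3


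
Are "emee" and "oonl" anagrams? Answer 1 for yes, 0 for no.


Strings: "emee", "oonl"
Sorted first:  eeem
Sorted second: lnoo
Differ at position 0: 'e' vs 'l' => not anagrams

0


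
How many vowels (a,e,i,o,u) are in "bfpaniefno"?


Input: bfpaniefno
Checking each character:
  'b' at position 0: consonant
  'f' at position 1: consonant
  'p' at position 2: consonant
  'a' at position 3: vowel (running total: 1)
  'n' at position 4: consonant
  'i' at position 5: vowel (running total: 2)
  'e' at position 6: vowel (running total: 3)
  'f' at position 7: consonant
  'n' at position 8: consonant
  'o' at position 9: vowel (running total: 4)
Total vowels: 4

4


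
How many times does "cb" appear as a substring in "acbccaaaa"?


Searching for "cb" in "acbccaaaa"
Scanning each position:
  Position 0: "ac" => no
  Position 1: "cb" => MATCH
  Position 2: "bc" => no
  Position 3: "cc" => no
  Position 4: "ca" => no
  Position 5: "aa" => no
  Position 6: "aa" => no
  Position 7: "aa" => no
Total occurrences: 1

1


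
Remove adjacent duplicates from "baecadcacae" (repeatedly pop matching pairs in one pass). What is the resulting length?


Input: baecadcacae
Stack-based adjacent duplicate removal:
  Read 'b': push. Stack: b
  Read 'a': push. Stack: ba
  Read 'e': push. Stack: bae
  Read 'c': push. Stack: baec
  Read 'a': push. Stack: baeca
  Read 'd': push. Stack: baecad
  Read 'c': push. Stack: baecadc
  Read 'a': push. Stack: baecadca
  Read 'c': push. Stack: baecadcac
  Read 'a': push. Stack: baecadcaca
  Read 'e': push. Stack: baecadcacae
Final stack: "baecadcacae" (length 11)

11


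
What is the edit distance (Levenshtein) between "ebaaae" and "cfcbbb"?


Computing edit distance: "ebaaae" -> "cfcbbb"
DP table:
           c    f    c    b    b    b
      0    1    2    3    4    5    6
  e   1    1    2    3    4    5    6
  b   2    2    2    3    3    4    5
  a   3    3    3    3    4    4    5
  a   4    4    4    4    4    5    5
  a   5    5    5    5    5    5    6
  e   6    6    6    6    6    6    6
Edit distance = dp[6][6] = 6

6


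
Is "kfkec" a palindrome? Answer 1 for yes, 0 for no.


Input: kfkec
Reversed: cekfk
  Compare pos 0 ('k') with pos 4 ('c'): MISMATCH
  Compare pos 1 ('f') with pos 3 ('e'): MISMATCH
Result: not a palindrome

0


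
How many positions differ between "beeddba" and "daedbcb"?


Comparing "beeddba" and "daedbcb" position by position:
  Position 0: 'b' vs 'd' => DIFFER
  Position 1: 'e' vs 'a' => DIFFER
  Position 2: 'e' vs 'e' => same
  Position 3: 'd' vs 'd' => same
  Position 4: 'd' vs 'b' => DIFFER
  Position 5: 'b' vs 'c' => DIFFER
  Position 6: 'a' vs 'b' => DIFFER
Positions that differ: 5

5


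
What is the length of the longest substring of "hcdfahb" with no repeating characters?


Input: "hcdfahb"
Sliding window (track last position of each char):
  Position 0 ('h'): window [0,0] length 1 -- new best
  Position 1 ('c'): window [0,1] length 2 -- new best
  Position 2 ('d'): window [0,2] length 3 -- new best
  Position 3 ('f'): window [0,3] length 4 -- new best
  Position 4 ('a'): window [0,4] length 5 -- new best
  Position 5 ('h'): repeat (last at 0), move window start to 1
  Position 5 ('h'): window [1,5] length 5
  Position 6 ('b'): window [1,6] length 6 -- new best
Longest substring with no repeats: "cdfahb" with length 6

6


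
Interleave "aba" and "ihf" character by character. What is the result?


Interleaving "aba" and "ihf":
  Position 0: 'a' from first, 'i' from second => "ai"
  Position 1: 'b' from first, 'h' from second => "bh"
  Position 2: 'a' from first, 'f' from second => "af"
Result: aibhaf

aibhaf


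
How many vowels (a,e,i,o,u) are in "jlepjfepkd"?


Input: jlepjfepkd
Checking each character:
  'j' at position 0: consonant
  'l' at position 1: consonant
  'e' at position 2: vowel (running total: 1)
  'p' at position 3: consonant
  'j' at position 4: consonant
  'f' at position 5: consonant
  'e' at position 6: vowel (running total: 2)
  'p' at position 7: consonant
  'k' at position 8: consonant
  'd' at position 9: consonant
Total vowels: 2

2


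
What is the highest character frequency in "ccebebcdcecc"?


Input: ccebebcdcecc
Character counts:
  'b': 2
  'c': 6
  'd': 1
  'e': 3
Maximum frequency: 6

6


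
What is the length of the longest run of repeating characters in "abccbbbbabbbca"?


Input: "abccbbbbabbbca"
Scanning for longest run:
  Position 1 ('b'): new char, reset run to 1
  Position 2 ('c'): new char, reset run to 1
  Position 3 ('c'): continues run of 'c', length=2
  Position 4 ('b'): new char, reset run to 1
  Position 5 ('b'): continues run of 'b', length=2
  Position 6 ('b'): continues run of 'b', length=3
  Position 7 ('b'): continues run of 'b', length=4
  Position 8 ('a'): new char, reset run to 1
  Position 9 ('b'): new char, reset run to 1
  Position 10 ('b'): continues run of 'b', length=2
  Position 11 ('b'): continues run of 'b', length=3
  Position 12 ('c'): new char, reset run to 1
  Position 13 ('a'): new char, reset run to 1
Longest run: 'b' with length 4

4


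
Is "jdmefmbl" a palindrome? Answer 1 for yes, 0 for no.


Input: jdmefmbl
Reversed: lbmfemdj
  Compare pos 0 ('j') with pos 7 ('l'): MISMATCH
  Compare pos 1 ('d') with pos 6 ('b'): MISMATCH
  Compare pos 2 ('m') with pos 5 ('m'): match
  Compare pos 3 ('e') with pos 4 ('f'): MISMATCH
Result: not a palindrome

0


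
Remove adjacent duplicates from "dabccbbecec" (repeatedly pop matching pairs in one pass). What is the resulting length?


Input: dabccbbecec
Stack-based adjacent duplicate removal:
  Read 'd': push. Stack: d
  Read 'a': push. Stack: da
  Read 'b': push. Stack: dab
  Read 'c': push. Stack: dabc
  Read 'c': matches stack top 'c' => pop. Stack: dab
  Read 'b': matches stack top 'b' => pop. Stack: da
  Read 'b': push. Stack: dab
  Read 'e': push. Stack: dabe
  Read 'c': push. Stack: dabec
  Read 'e': push. Stack: dabece
  Read 'c': push. Stack: dabecec
Final stack: "dabecec" (length 7)

7


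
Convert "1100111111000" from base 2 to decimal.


Input: "1100111111000" in base 2
Positional expansion:
  Digit '1' (value 1) x 2^12 = 4096
  Digit '1' (value 1) x 2^11 = 2048
  Digit '0' (value 0) x 2^10 = 0
  Digit '0' (value 0) x 2^9 = 0
  Digit '1' (value 1) x 2^8 = 256
  Digit '1' (value 1) x 2^7 = 128
  Digit '1' (value 1) x 2^6 = 64
  Digit '1' (value 1) x 2^5 = 32
  Digit '1' (value 1) x 2^4 = 16
  Digit '1' (value 1) x 2^3 = 8
  Digit '0' (value 0) x 2^2 = 0
  Digit '0' (value 0) x 2^1 = 0
  Digit '0' (value 0) x 2^0 = 0
Sum = 6648

6648


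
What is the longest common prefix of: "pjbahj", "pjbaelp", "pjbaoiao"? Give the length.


Words: pjbahj, pjbaelp, pjbaoiao
  Position 0: all 'p' => match
  Position 1: all 'j' => match
  Position 2: all 'b' => match
  Position 3: all 'a' => match
  Position 4: ('h', 'e', 'o') => mismatch, stop
LCP = "pjba" (length 4)

4


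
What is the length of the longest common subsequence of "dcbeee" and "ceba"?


LCS of "dcbeee" and "ceba"
DP table:
           c    e    b    a
      0    0    0    0    0
  d   0    0    0    0    0
  c   0    1    1    1    1
  b   0    1    1    2    2
  e   0    1    2    2    2
  e   0    1    2    2    2
  e   0    1    2    2    2
LCS length = dp[6][4] = 2

2


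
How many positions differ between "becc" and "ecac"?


Comparing "becc" and "ecac" position by position:
  Position 0: 'b' vs 'e' => DIFFER
  Position 1: 'e' vs 'c' => DIFFER
  Position 2: 'c' vs 'a' => DIFFER
  Position 3: 'c' vs 'c' => same
Positions that differ: 3

3


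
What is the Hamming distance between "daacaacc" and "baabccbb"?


Comparing "daacaacc" and "baabccbb" position by position:
  Position 0: 'd' vs 'b' => differ
  Position 1: 'a' vs 'a' => same
  Position 2: 'a' vs 'a' => same
  Position 3: 'c' vs 'b' => differ
  Position 4: 'a' vs 'c' => differ
  Position 5: 'a' vs 'c' => differ
  Position 6: 'c' vs 'b' => differ
  Position 7: 'c' vs 'b' => differ
Total differences (Hamming distance): 6

6


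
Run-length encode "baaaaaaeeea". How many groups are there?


Input: baaaaaaeeea
Scanning for consecutive runs:
  Group 1: 'b' x 1 (positions 0-0)
  Group 2: 'a' x 6 (positions 1-6)
  Group 3: 'e' x 3 (positions 7-9)
  Group 4: 'a' x 1 (positions 10-10)
Total groups: 4

4


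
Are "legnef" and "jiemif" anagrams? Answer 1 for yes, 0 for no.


Strings: "legnef", "jiemif"
Sorted first:  eefgln
Sorted second: efiijm
Differ at position 1: 'e' vs 'f' => not anagrams

0


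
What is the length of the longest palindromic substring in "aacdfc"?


Input: "aacdfc"
Checking substrings for palindromes:
  [0:2] "aa" (len 2) => palindrome
Longest palindromic substring: "aa" with length 2

2


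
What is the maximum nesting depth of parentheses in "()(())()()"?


Input: "()(())()()"
Tracking depth:
  Position 0 '(': depth becomes 1
  Position 1 ')': depth becomes 0
  Position 2 '(': depth becomes 1
  Position 3 '(': depth becomes 2
  Position 4 ')': depth becomes 1
  Position 5 ')': depth becomes 0
  Position 6 '(': depth becomes 1
  Position 7 ')': depth becomes 0
  Position 8 '(': depth becomes 1
  Position 9 ')': depth becomes 0
Maximum depth reached: 2

2


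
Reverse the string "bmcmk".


Input: bmcmk
Reading characters right to left:
  Position 4: 'k'
  Position 3: 'm'
  Position 2: 'c'
  Position 1: 'm'
  Position 0: 'b'
Reversed: kmcmb

kmcmb


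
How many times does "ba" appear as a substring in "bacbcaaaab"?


Searching for "ba" in "bacbcaaaab"
Scanning each position:
  Position 0: "ba" => MATCH
  Position 1: "ac" => no
  Position 2: "cb" => no
  Position 3: "bc" => no
  Position 4: "ca" => no
  Position 5: "aa" => no
  Position 6: "aa" => no
  Position 7: "aa" => no
  Position 8: "ab" => no
Total occurrences: 1

1


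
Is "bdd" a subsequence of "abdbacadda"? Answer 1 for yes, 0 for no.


Check if "bdd" is a subsequence of "abdbacadda"
Greedy scan:
  Position 0 ('a'): no match needed
  Position 1 ('b'): matches sub[0] = 'b'
  Position 2 ('d'): matches sub[1] = 'd'
  Position 3 ('b'): no match needed
  Position 4 ('a'): no match needed
  Position 5 ('c'): no match needed
  Position 6 ('a'): no match needed
  Position 7 ('d'): matches sub[2] = 'd'
  Position 8 ('d'): no match needed
  Position 9 ('a'): no match needed
All 3 characters matched => is a subsequence

1


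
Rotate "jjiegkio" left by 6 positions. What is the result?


Input: "jjiegkio", rotate left by 6
First 6 characters: "jjiegk"
Remaining characters: "io"
Concatenate remaining + first: "io" + "jjiegk" = "iojjiegk"

iojjiegk


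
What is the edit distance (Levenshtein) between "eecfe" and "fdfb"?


Computing edit distance: "eecfe" -> "fdfb"
DP table:
           f    d    f    b
      0    1    2    3    4
  e   1    1    2    3    4
  e   2    2    2    3    4
  c   3    3    3    3    4
  f   4    3    4    3    4
  e   5    4    4    4    4
Edit distance = dp[5][4] = 4

4


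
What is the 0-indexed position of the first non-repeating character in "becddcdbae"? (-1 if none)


Input: becddcdbae
Character frequencies:
  'a': 1
  'b': 2
  'c': 2
  'd': 3
  'e': 2
Scanning left to right for freq == 1:
  Position 0 ('b'): freq=2, skip
  Position 1 ('e'): freq=2, skip
  Position 2 ('c'): freq=2, skip
  Position 3 ('d'): freq=3, skip
  Position 4 ('d'): freq=3, skip
  Position 5 ('c'): freq=2, skip
  Position 6 ('d'): freq=3, skip
  Position 7 ('b'): freq=2, skip
  Position 8 ('a'): unique! => answer = 8

8


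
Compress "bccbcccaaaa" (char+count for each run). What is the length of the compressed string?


Input: bccbcccaaaa
Runs:
  'b' x 1 => "b1"
  'c' x 2 => "c2"
  'b' x 1 => "b1"
  'c' x 3 => "c3"
  'a' x 4 => "a4"
Compressed: "b1c2b1c3a4"
Compressed length: 10

10


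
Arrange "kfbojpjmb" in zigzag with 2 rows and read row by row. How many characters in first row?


Zigzag "kfbojpjmb" into 2 rows:
Placing characters:
  'k' => row 0
  'f' => row 1
  'b' => row 0
  'o' => row 1
  'j' => row 0
  'p' => row 1
  'j' => row 0
  'm' => row 1
  'b' => row 0
Rows:
  Row 0: "kbjjb"
  Row 1: "fopm"
First row length: 5

5


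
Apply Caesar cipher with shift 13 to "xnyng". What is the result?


Caesar cipher: shift "xnyng" by 13
  'x' (pos 23) + 13 = pos 10 = 'k'
  'n' (pos 13) + 13 = pos 0 = 'a'
  'y' (pos 24) + 13 = pos 11 = 'l'
  'n' (pos 13) + 13 = pos 0 = 'a'
  'g' (pos 6) + 13 = pos 19 = 't'
Result: kalat

kalat


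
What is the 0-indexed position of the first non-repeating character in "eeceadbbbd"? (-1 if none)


Input: eeceadbbbd
Character frequencies:
  'a': 1
  'b': 3
  'c': 1
  'd': 2
  'e': 3
Scanning left to right for freq == 1:
  Position 0 ('e'): freq=3, skip
  Position 1 ('e'): freq=3, skip
  Position 2 ('c'): unique! => answer = 2

2


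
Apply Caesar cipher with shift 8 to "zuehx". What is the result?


Caesar cipher: shift "zuehx" by 8
  'z' (pos 25) + 8 = pos 7 = 'h'
  'u' (pos 20) + 8 = pos 2 = 'c'
  'e' (pos 4) + 8 = pos 12 = 'm'
  'h' (pos 7) + 8 = pos 15 = 'p'
  'x' (pos 23) + 8 = pos 5 = 'f'
Result: hcmpf

hcmpf


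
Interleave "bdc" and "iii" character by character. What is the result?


Interleaving "bdc" and "iii":
  Position 0: 'b' from first, 'i' from second => "bi"
  Position 1: 'd' from first, 'i' from second => "di"
  Position 2: 'c' from first, 'i' from second => "ci"
Result: bidici

bidici


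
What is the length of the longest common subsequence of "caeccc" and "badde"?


LCS of "caeccc" and "badde"
DP table:
           b    a    d    d    e
      0    0    0    0    0    0
  c   0    0    0    0    0    0
  a   0    0    1    1    1    1
  e   0    0    1    1    1    2
  c   0    0    1    1    1    2
  c   0    0    1    1    1    2
  c   0    0    1    1    1    2
LCS length = dp[6][5] = 2

2


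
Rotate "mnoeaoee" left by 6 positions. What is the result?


Input: "mnoeaoee", rotate left by 6
First 6 characters: "mnoeao"
Remaining characters: "ee"
Concatenate remaining + first: "ee" + "mnoeao" = "eemnoeao"

eemnoeao


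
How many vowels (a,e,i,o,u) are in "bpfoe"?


Input: bpfoe
Checking each character:
  'b' at position 0: consonant
  'p' at position 1: consonant
  'f' at position 2: consonant
  'o' at position 3: vowel (running total: 1)
  'e' at position 4: vowel (running total: 2)
Total vowels: 2

2


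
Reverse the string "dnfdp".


Input: dnfdp
Reading characters right to left:
  Position 4: 'p'
  Position 3: 'd'
  Position 2: 'f'
  Position 1: 'n'
  Position 0: 'd'
Reversed: pdfnd

pdfnd


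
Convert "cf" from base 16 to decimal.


Input: "cf" in base 16
Positional expansion:
  Digit 'c' (value 12) x 16^1 = 192
  Digit 'f' (value 15) x 16^0 = 15
Sum = 207

207


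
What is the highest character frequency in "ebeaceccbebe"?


Input: ebeaceccbebe
Character counts:
  'a': 1
  'b': 3
  'c': 3
  'e': 5
Maximum frequency: 5

5


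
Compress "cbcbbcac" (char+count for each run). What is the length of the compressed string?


Input: cbcbbcac
Runs:
  'c' x 1 => "c1"
  'b' x 1 => "b1"
  'c' x 1 => "c1"
  'b' x 2 => "b2"
  'c' x 1 => "c1"
  'a' x 1 => "a1"
  'c' x 1 => "c1"
Compressed: "c1b1c1b2c1a1c1"
Compressed length: 14

14


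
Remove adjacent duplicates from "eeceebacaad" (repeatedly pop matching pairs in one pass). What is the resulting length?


Input: eeceebacaad
Stack-based adjacent duplicate removal:
  Read 'e': push. Stack: e
  Read 'e': matches stack top 'e' => pop. Stack: (empty)
  Read 'c': push. Stack: c
  Read 'e': push. Stack: ce
  Read 'e': matches stack top 'e' => pop. Stack: c
  Read 'b': push. Stack: cb
  Read 'a': push. Stack: cba
  Read 'c': push. Stack: cbac
  Read 'a': push. Stack: cbaca
  Read 'a': matches stack top 'a' => pop. Stack: cbac
  Read 'd': push. Stack: cbacd
Final stack: "cbacd" (length 5)

5


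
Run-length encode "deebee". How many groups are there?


Input: deebee
Scanning for consecutive runs:
  Group 1: 'd' x 1 (positions 0-0)
  Group 2: 'e' x 2 (positions 1-2)
  Group 3: 'b' x 1 (positions 3-3)
  Group 4: 'e' x 2 (positions 4-5)
Total groups: 4

4


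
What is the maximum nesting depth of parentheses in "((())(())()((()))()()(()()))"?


Input: "((())(())()((()))()()(()()))"
Tracking depth:
  Position 0 '(': depth becomes 1
  Position 1 '(': depth becomes 2
  Position 2 '(': depth becomes 3
  Position 3 ')': depth becomes 2
  Position 4 ')': depth becomes 1
  Position 5 '(': depth becomes 2
  Position 6 '(': depth becomes 3
  Position 7 ')': depth becomes 2
  Position 8 ')': depth becomes 1
  Position 9 '(': depth becomes 2
  Position 10 ')': depth becomes 1
  Position 11 '(': depth becomes 2
  Position 12 '(': depth becomes 3
  Position 13 '(': depth becomes 4
  Position 14 ')': depth becomes 3
  Position 15 ')': depth becomes 2
  Position 16 ')': depth becomes 1
  Position 17 '(': depth becomes 2
  Position 18 ')': depth becomes 1
  Position 19 '(': depth becomes 2
  Position 20 ')': depth becomes 1
  Position 21 '(': depth becomes 2
  Position 22 '(': depth becomes 3
  Position 23 ')': depth becomes 2
  Position 24 '(': depth becomes 3
  Position 25 ')': depth becomes 2
  Position 26 ')': depth becomes 1
  Position 27 ')': depth becomes 0
Maximum depth reached: 4

4


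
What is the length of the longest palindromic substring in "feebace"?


Input: "feebace"
Checking substrings for palindromes:
  [1:3] "ee" (len 2) => palindrome
Longest palindromic substring: "ee" with length 2

2


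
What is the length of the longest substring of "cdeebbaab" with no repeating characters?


Input: "cdeebbaab"
Sliding window (track last position of each char):
  Position 0 ('c'): window [0,0] length 1 -- new best
  Position 1 ('d'): window [0,1] length 2 -- new best
  Position 2 ('e'): window [0,2] length 3 -- new best
  Position 3 ('e'): repeat (last at 2), move window start to 3
  Position 3 ('e'): window [3,3] length 1
  Position 4 ('b'): window [3,4] length 2
  Position 5 ('b'): repeat (last at 4), move window start to 5
  Position 5 ('b'): window [5,5] length 1
  Position 6 ('a'): window [5,6] length 2
  Position 7 ('a'): repeat (last at 6), move window start to 7
  Position 7 ('a'): window [7,7] length 1
  Position 8 ('b'): window [7,8] length 2
Longest substring with no repeats: "cde" with length 3

3


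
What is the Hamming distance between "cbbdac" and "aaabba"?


Comparing "cbbdac" and "aaabba" position by position:
  Position 0: 'c' vs 'a' => differ
  Position 1: 'b' vs 'a' => differ
  Position 2: 'b' vs 'a' => differ
  Position 3: 'd' vs 'b' => differ
  Position 4: 'a' vs 'b' => differ
  Position 5: 'c' vs 'a' => differ
Total differences (Hamming distance): 6

6


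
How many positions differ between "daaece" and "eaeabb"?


Comparing "daaece" and "eaeabb" position by position:
  Position 0: 'd' vs 'e' => DIFFER
  Position 1: 'a' vs 'a' => same
  Position 2: 'a' vs 'e' => DIFFER
  Position 3: 'e' vs 'a' => DIFFER
  Position 4: 'c' vs 'b' => DIFFER
  Position 5: 'e' vs 'b' => DIFFER
Positions that differ: 5

5


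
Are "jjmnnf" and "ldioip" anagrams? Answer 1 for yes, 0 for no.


Strings: "jjmnnf", "ldioip"
Sorted first:  fjjmnn
Sorted second: diilop
Differ at position 0: 'f' vs 'd' => not anagrams

0
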